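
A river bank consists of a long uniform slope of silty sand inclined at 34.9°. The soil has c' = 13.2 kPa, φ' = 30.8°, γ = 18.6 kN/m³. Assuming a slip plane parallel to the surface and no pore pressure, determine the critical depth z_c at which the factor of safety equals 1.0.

Setting FS = 1.00 in FS = [c' + γz cos²β tanφ'] / [γz sinβ cosβ] and solving for z:
z = c' / [γ cosβ (FS·sinβ − cosβ·tanφ')]
  = 13.2 / [18.6·cos34.9°·(1.00·sin34.9° − cos34.9°·tan30.8°)]
  = 13.2 / [18.6·0.8202·(1.00·0.5721 − 0.8202·0.5961)]
  = 13.2 / 1.2698 = 10.396 m

z_c = 10.40 m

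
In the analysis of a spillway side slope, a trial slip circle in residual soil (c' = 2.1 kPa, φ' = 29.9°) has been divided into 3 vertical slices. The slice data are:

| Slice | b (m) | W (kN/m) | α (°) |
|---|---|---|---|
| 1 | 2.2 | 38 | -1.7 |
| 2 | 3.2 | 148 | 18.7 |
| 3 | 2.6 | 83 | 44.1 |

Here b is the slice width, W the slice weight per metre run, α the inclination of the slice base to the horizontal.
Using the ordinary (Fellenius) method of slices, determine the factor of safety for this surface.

FS = 1.50

Ordinary method of slices: FS = Σ[c'·Δl_i + (W_i cosα_i)·tanφ'] / Σ W_i sinα_i, with Δl_i = b_i / cosα_i.
Slice 1: Δl = 2.2/cos(-1.7°) = 2.201 m; N'_1 = 38·cos(-1.7°) = 38.0; c'Δl = 4.62; W sinα = -1.1
Slice 2: Δl = 3.2/cos18.7° = 3.378 m; N'_2 = 148·cos18.7° = 140.2; c'Δl = 7.09; W sinα = 47.5
Slice 3: Δl = 2.6/cos44.1° = 3.621 m; N'_3 = 83·cos44.1° = 59.6; c'Δl = 7.60; W sinα = 57.8
Σc'Δl = 19.3 kN/m; ΣN' = 237.8 kN/m; ΣW sinα = 104.1 kN/m
Resisting = 19.3 + 237.8·tan29.9° = 19.3 + 136.7 = 156.0 kN/m
FS = 156.0 / 104.1 = 1.499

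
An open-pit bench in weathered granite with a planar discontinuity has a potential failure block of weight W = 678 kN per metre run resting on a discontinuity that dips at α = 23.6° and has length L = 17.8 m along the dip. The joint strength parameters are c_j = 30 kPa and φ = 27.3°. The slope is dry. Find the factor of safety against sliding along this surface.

Resolving the block weight along and normal to the plane and applying the Mohr–Coulomb strength on the joint:
N' = W cosα = 678·cos23.6° = 621.3 kN/m
Driving force T = W sinα = 678·sin23.6° = 271.4 kN/m
Resisting force R = c_j·L + N'·tanφ = 30·17.8 + 621.3·tan27.3° = 534.0 + 320.7 = 854.7 kN/m
FS = R / T = 854.7 / 271.4 = 3.149

FS = 3.15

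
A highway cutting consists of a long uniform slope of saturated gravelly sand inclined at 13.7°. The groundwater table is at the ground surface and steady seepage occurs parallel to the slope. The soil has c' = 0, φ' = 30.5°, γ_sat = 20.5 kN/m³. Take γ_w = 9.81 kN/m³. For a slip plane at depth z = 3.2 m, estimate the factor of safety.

FS = 1.26

With seepage parallel to the slope and the water table at the surface, the effective normal stress on the slip plane uses the buoyant unit weight γ' = γ_sat − γ_w while the driving shear stress uses γ_sat:
FS = [c' + γ' z cos²β tanφ'] / [γ_sat z sinβ cosβ]
(For c' = 0 this reduces to FS = (γ'/γ_sat)·tanφ'/tanβ.)
γ' = 20.5 − 9.81 = 10.69 kN/m³
Numerator = 0.0 + 10.69·3.2·cos²13.7°·tan30.5° = 0.0 + 10.69·3.2·0.9439·0.5890 = 19.020 kPa
Denominator = 20.5·3.2·sin13.7°·cos13.7° = 20.5·3.2·0.2368·0.9715 = 15.095 kPa
FS = 19.020 / 15.095 = 1.260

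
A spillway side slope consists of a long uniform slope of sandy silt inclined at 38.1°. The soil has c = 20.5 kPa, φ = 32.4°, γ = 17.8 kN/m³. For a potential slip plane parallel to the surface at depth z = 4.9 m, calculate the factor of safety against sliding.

For an infinite slope with a slip plane parallel to the surface (no pore pressure): FS = [c + γz cos²β tanφ] / [γz sinβ cosβ].
γz = 17.8·4.9 = 87.22 kN/m²
Numerator = 20.5 + 87.22·cos²38.1°·tan32.4° = 20.5 + 87.22·0.6193·0.6346 = 54.777 kPa
Denominator = 87.22·sin38.1°·cos38.1° = 87.22·0.6170·0.7869 = 42.351 kPa
FS = 54.777 / 42.351 = 1.293

FS = 1.29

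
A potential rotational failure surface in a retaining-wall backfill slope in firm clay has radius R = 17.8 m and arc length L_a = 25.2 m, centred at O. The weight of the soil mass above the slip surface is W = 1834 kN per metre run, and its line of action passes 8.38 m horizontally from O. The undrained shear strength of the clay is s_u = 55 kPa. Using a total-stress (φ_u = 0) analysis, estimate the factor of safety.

Taking moments about the centre O, the resisting moment is provided by the undrained shear strength acting along the arc:
M_R = s_u·L_a·R = 55·25.20·17.8 = 24670.8 kN·m/m
M_D = W·d = 1834·8.38 = 15368.9 kN·m/m
FS = M_R / M_D = 24670.8 / 15368.9 = 1.605

FS = 1.61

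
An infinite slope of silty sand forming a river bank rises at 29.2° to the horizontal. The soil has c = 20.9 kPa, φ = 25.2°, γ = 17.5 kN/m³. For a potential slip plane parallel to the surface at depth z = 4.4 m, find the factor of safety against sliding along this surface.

For an infinite slope with a slip plane parallel to the surface (no pore pressure): FS = [c + γz cos²β tanφ] / [γz sinβ cosβ].
γz = 17.5·4.4 = 77.00 kN/m²
Numerator = 20.9 + 77.00·cos²29.2°·tan25.2° = 20.9 + 77.00·0.7620·0.4706 = 48.510 kPa
Denominator = 77.00·sin29.2°·cos29.2° = 77.00·0.4879·0.8729 = 32.791 kPa
FS = 48.510 / 32.791 = 1.479

FS = 1.48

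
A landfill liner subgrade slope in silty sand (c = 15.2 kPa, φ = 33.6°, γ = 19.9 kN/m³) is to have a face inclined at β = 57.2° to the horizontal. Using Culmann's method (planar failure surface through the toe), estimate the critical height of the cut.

Culmann's analysis gives the critical failure plane at α_cr = (β + φ)/2 = (57.2 + 33.6)/2 = 45.4°, and the critical height
H_c = (4c/γ) · sinβ cosφ / [1 − cos(β − φ)]
    = (4·15.2/19.9) · sin57.2°·cos33.6° / [1 − cos(23.6°)]
    = 3.055 · 0.8406·0.8329 / [1 − 0.9164]
    = 3.055 · 0.7001 / 0.0836
    = 25.58 m

H_c = 25.58 m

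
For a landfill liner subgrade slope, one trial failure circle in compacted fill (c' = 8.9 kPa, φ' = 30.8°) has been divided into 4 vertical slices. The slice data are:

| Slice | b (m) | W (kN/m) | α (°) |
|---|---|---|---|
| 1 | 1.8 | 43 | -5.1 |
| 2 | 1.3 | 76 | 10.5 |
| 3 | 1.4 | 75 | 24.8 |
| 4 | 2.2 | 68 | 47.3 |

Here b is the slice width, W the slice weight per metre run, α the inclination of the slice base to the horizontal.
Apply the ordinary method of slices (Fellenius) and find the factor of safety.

FS = 2.28

Ordinary method of slices: FS = Σ[c'·Δl_i + (W_i cosα_i)·tanφ'] / Σ W_i sinα_i, with Δl_i = b_i / cosα_i.
Slice 1: Δl = 1.8/cos(-5.1°) = 1.807 m; N'_1 = 43·cos(-5.1°) = 42.8; c'Δl = 16.08; W sinα = -3.8
Slice 2: Δl = 1.3/cos10.5° = 1.322 m; N'_2 = 76·cos10.5° = 74.7; c'Δl = 11.77; W sinα = 13.8
Slice 3: Δl = 1.4/cos24.8° = 1.542 m; N'_3 = 75·cos24.8° = 68.1; c'Δl = 13.73; W sinα = 31.5
Slice 4: Δl = 2.2/cos47.3° = 3.244 m; N'_4 = 68·cos47.3° = 46.1; c'Δl = 28.87; W sinα = 50.0
Σc'Δl = 70.4 kN/m; ΣN' = 231.8 kN/m; ΣW sinα = 91.5 kN/m
Resisting = 70.4 + 231.8·tan30.8° = 70.4 + 138.2 = 208.6 kN/m
FS = 208.6 / 91.5 = 2.281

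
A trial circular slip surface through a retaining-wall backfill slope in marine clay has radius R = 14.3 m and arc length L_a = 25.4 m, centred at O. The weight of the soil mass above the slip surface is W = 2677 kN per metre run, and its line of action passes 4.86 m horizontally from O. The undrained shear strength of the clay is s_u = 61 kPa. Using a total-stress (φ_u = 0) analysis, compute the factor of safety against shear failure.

Taking moments about the centre O, the resisting moment is provided by the undrained shear strength acting along the arc:
M_R = s_u·L_a·R = 61·25.40·14.3 = 22156.4 kN·m/m
M_D = W·d = 2677·4.86 = 13010.2 kN·m/m
FS = M_R / M_D = 22156.4 / 13010.2 = 1.703

FS = 1.70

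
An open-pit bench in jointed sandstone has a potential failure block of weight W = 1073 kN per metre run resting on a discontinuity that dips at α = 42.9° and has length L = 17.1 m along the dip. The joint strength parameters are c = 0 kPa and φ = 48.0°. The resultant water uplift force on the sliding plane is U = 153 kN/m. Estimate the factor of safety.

FS = 0.96

Resolving the block weight along and normal to the plane and applying the Mohr–Coulomb strength on the joint:
N' = W cosα − U = 1073·cos42.9° − 153 = 633.0 kN/m
Driving force T = W sinα = 1073·sin42.9° = 730.4 kN/m
Resisting force R = c·L + N'·tanφ = 0·17.1 + 633.0·tan48.0° = 0.0 + 703.0 = 703.0 kN/m
FS = R / T = 703.0 / 730.4 = 0.963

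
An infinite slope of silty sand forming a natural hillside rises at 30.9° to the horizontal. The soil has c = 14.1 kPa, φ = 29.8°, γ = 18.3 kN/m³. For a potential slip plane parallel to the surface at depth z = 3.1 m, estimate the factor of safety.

For an infinite slope with a slip plane parallel to the surface (no pore pressure): FS = [c + γz cos²β tanφ] / [γz sinβ cosβ].
γz = 18.3·3.1 = 56.73 kN/m²
Numerator = 14.1 + 56.73·cos²30.9°·tan29.8° = 14.1 + 56.73·0.7363·0.5727 = 38.021 kPa
Denominator = 56.73·sin30.9°·cos30.9° = 56.73·0.5135·0.8581 = 24.998 kPa
FS = 38.021 / 24.998 = 1.521

FS = 1.52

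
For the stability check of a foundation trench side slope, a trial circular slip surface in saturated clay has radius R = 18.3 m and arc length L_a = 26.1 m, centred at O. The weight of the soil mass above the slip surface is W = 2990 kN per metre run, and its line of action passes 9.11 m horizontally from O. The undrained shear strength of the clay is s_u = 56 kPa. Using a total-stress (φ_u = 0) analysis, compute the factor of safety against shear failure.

Taking moments about the centre O, the resisting moment is provided by the undrained shear strength acting along the arc:
M_R = s_u·L_a·R = 56·26.10·18.3 = 26747.3 kN·m/m
M_D = W·d = 2990·9.11 = 27238.9 kN·m/m
FS = M_R / M_D = 26747.3 / 27238.9 = 0.982

FS = 0.98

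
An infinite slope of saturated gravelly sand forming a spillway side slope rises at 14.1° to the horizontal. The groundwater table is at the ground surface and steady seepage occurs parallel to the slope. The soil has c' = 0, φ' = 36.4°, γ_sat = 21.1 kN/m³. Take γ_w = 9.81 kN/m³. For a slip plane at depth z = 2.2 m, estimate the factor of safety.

FS = 1.57

With seepage parallel to the slope and the water table at the surface, the effective normal stress on the slip plane uses the buoyant unit weight γ' = γ_sat − γ_w while the driving shear stress uses γ_sat:
FS = [c' + γ' z cos²β tanφ'] / [γ_sat z sinβ cosβ]
(For c' = 0 this reduces to FS = (γ'/γ_sat)·tanφ'/tanβ.)
γ' = 21.1 − 9.81 = 11.29 kN/m³
Numerator = 0.0 + 11.29·2.2·cos²14.1°·tan36.4° = 0.0 + 11.29·2.2·0.9407·0.7373 = 17.225 kPa
Denominator = 21.1·2.2·sin14.1°·cos14.1° = 21.1·2.2·0.2436·0.9699 = 10.968 kPa
FS = 17.225 / 10.968 = 1.571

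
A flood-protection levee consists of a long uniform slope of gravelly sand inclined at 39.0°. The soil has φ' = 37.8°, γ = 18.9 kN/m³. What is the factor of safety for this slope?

For a dry cohesionless infinite slope the factor of safety is FS = tanφ' / tanβ.
FS = tan37.8° / tan39.0° = 0.7757 / 0.8098 = 0.958

FS = 0.96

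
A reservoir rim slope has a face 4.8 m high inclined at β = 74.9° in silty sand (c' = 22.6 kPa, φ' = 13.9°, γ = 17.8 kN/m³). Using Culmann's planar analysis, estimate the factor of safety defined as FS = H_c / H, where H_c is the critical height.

H_c = (4c'/γ) · sinβ cosφ' / [1 − cos(β − φ')]
    = (4·22.6/17.8) · sin74.9°·cos13.9° / [1 − cos61.0°]
    = 5.079 · 0.9372 / 0.5152 = 9.24 m
FS = H_c / H = 9.24 / 4.8 = 1.925

FS = 1.92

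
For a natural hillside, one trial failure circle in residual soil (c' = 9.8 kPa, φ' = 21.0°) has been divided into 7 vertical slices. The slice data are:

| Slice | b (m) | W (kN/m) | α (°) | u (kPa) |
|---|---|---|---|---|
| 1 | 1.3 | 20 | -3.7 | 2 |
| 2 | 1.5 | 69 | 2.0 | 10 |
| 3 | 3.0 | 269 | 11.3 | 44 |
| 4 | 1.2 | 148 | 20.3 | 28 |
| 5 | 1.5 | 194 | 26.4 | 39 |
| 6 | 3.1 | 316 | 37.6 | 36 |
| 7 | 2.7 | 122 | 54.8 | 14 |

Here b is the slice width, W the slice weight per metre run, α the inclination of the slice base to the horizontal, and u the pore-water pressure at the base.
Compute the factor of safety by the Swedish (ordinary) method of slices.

FS = 0.77

Ordinary method of slices: FS = Σ[c'·Δl_i + (W_i cosα_i − u_i·Δl_i)·tanφ'] / Σ W_i sinα_i, with Δl_i = b_i / cosα_i.
Slice 1: Δl = 1.3/cos(-3.7°) = 1.303 m; N'_1 = 20·cos(-3.7°) − 2·1.303 = 17.4; c'Δl = 12.77; W sinα = -1.3
Slice 2: Δl = 1.5/cos2.0° = 1.501 m; N'_2 = 69·cos2.0° − 10·1.501 = 53.9; c'Δl = 14.71; W sinα = 2.4
Slice 3: Δl = 3.0/cos11.3° = 3.059 m; N'_3 = 269·cos11.3° − 44·3.059 = 129.2; c'Δl = 29.98; W sinα = 52.7
Slice 4: Δl = 1.2/cos20.3° = 1.279 m; N'_4 = 148·cos20.3° − 28·1.279 = 103.0; c'Δl = 12.54; W sinα = 51.3
Slice 5: Δl = 1.5/cos26.4° = 1.675 m; N'_5 = 194·cos26.4° − 39·1.675 = 108.5; c'Δl = 16.41; W sinα = 86.3
Slice 6: Δl = 3.1/cos37.6° = 3.913 m; N'_6 = 316·cos37.6° − 36·3.913 = 109.5; c'Δl = 38.34; W sinα = 192.8
Slice 7: Δl = 2.7/cos54.8° = 4.684 m; N'_7 = 122·cos54.8° − 14·4.684 = 4.7; c'Δl = 45.90; W sinα = 99.7
Σc'Δl = 170.7 kN/m; ΣN' = 526.2 kN/m; ΣW sinα = 483.9 kN/m
Resisting = 170.7 + 526.2·tan21.0° = 170.7 + 202.0 = 372.6 kN/m
FS = 372.6 / 483.9 = 0.770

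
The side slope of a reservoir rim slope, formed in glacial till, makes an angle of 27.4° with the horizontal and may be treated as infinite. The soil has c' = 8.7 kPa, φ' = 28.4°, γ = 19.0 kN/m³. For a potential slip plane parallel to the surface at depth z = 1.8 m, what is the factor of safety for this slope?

For an infinite slope with a slip plane parallel to the surface (no pore pressure): FS = [c' + γz cos²β tanφ'] / [γz sinβ cosβ].
γz = 19.0·1.8 = 34.20 kN/m²
Numerator = 8.7 + 34.20·cos²27.4°·tan28.4° = 8.7 + 34.20·0.7882·0.5407 = 23.276 kPa
Denominator = 34.20·sin27.4°·cos27.4° = 34.20·0.4602·0.8878 = 13.973 kPa
FS = 23.276 / 13.973 = 1.666

FS = 1.67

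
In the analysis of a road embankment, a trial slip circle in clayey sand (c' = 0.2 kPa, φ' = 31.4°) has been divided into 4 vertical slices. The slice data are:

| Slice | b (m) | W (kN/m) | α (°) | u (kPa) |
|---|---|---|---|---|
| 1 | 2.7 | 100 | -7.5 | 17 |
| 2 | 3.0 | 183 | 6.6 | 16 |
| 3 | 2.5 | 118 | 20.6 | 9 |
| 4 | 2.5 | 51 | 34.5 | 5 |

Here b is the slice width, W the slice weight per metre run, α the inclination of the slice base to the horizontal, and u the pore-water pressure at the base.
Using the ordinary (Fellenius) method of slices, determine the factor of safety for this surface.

Ordinary method of slices: FS = Σ[c'·Δl_i + (W_i cosα_i − u_i·Δl_i)·tanφ'] / Σ W_i sinα_i, with Δl_i = b_i / cosα_i.
Slice 1: Δl = 2.7/cos(-7.5°) = 2.723 m; N'_1 = 100·cos(-7.5°) − 17·2.723 = 52.8; c'Δl = 0.54; W sinα = -13.1
Slice 2: Δl = 3.0/cos6.6° = 3.020 m; N'_2 = 183·cos6.6° − 16·3.020 = 133.5; c'Δl = 0.60; W sinα = 21.0
Slice 3: Δl = 2.5/cos20.6° = 2.671 m; N'_3 = 118·cos20.6° − 9·2.671 = 86.4; c'Δl = 0.53; W sinα = 41.5
Slice 4: Δl = 2.5/cos34.5° = 3.034 m; N'_4 = 51·cos34.5° − 5·3.034 = 26.9; c'Δl = 0.61; W sinα = 28.9
Σc'Δl = 2.3 kN/m; ΣN' = 299.6 kN/m; ΣW sinα = 78.4 kN/m
Resisting = 2.3 + 299.6·tan31.4° = 2.3 + 182.9 = 185.2 kN/m
FS = 185.2 / 78.4 = 2.362

FS = 2.36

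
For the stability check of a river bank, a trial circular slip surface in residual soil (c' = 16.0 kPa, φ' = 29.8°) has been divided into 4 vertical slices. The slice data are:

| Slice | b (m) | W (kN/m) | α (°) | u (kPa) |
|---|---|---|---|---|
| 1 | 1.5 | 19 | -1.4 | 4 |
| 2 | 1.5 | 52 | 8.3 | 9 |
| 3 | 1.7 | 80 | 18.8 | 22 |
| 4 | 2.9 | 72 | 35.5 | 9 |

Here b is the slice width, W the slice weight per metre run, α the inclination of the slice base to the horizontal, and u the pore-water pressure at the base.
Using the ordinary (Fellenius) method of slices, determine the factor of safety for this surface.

Ordinary method of slices: FS = Σ[c'·Δl_i + (W_i cosα_i − u_i·Δl_i)·tanφ'] / Σ W_i sinα_i, with Δl_i = b_i / cosα_i.
Slice 1: Δl = 1.5/cos(-1.4°) = 1.500 m; N'_1 = 19·cos(-1.4°) − 4·1.500 = 13.0; c'Δl = 24.01; W sinα = -0.5
Slice 2: Δl = 1.5/cos8.3° = 1.516 m; N'_2 = 52·cos8.3° − 9·1.516 = 37.8; c'Δl = 24.25; W sinα = 7.5
Slice 3: Δl = 1.7/cos18.8° = 1.796 m; N'_3 = 80·cos18.8° − 22·1.796 = 36.2; c'Δl = 28.73; W sinα = 25.8
Slice 4: Δl = 2.9/cos35.5° = 3.562 m; N'_4 = 72·cos35.5° − 9·3.562 = 26.6; c'Δl = 56.99; W sinα = 41.8
Σc'Δl = 134.0 kN/m; ΣN' = 113.6 kN/m; ΣW sinα = 74.6 kN/m
Resisting = 134.0 + 113.6·tan29.8° = 134.0 + 65.1 = 199.0 kN/m
FS = 199.0 / 74.6 = 2.667

FS = 2.67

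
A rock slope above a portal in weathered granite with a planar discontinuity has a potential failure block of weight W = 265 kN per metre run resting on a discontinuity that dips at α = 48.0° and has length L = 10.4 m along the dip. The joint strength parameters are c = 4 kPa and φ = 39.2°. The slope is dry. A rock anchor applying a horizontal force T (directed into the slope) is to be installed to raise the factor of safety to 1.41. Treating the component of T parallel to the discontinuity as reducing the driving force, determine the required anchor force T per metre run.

Resolving forces along and normal to the sliding plane, with the horizontal anchor force T adding T·sinα to the effective normal force and T·cosα acting up the plane against the driving force:
FS = [cL + (W cosα + T sinα) tanφ] / [W sinα − T cosα]
Without the anchor: N' = 177.3 kN/m, driving T_d = 196.9 kN/m, resisting R = 4·10.4 + 177.3·tan39.2° = 186.2 kN/m, FS = 0.95.
Setting FS = 1.41 and solving for T:
1.41·(196.9 − T cos48.0°) = 186.2 + T sin48.0°·tan39.2°
T·(sin48.0°·tan39.2° + 1.41·cos48.0°) = 1.41·196.9 − 186.2
T·(0.7431·0.8156 + 1.41·0.6691) = 277.7 − 186.2 = 91.5
T·1.5496 = 91.5
T = 59.0 kN/m

T = 59 kN/m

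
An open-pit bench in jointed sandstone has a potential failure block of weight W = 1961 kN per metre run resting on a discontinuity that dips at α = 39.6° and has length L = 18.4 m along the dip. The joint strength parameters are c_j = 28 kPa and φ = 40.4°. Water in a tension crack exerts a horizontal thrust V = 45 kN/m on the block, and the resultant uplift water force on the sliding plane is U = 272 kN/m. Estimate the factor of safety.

FS = 1.20

Resolving the block weight along and normal to the plane and applying the Mohr–Coulomb strength on the joint:
N' = W cosα − U − V sinα = 1961·cos39.6° − 272 − 45·sin39.6° = 1210.3 kN/m
Driving force T = W sinα + V cosα = 1961·sin39.6° + 45·cos39.6° = 1284.7 kN/m
Resisting force R = c_j·L + N'·tanφ = 28·18.4 + 1210.3·tan40.4° = 515.2 + 1030.0 = 1545.2 kN/m
FS = R / T = 1545.2 / 1284.7 = 1.203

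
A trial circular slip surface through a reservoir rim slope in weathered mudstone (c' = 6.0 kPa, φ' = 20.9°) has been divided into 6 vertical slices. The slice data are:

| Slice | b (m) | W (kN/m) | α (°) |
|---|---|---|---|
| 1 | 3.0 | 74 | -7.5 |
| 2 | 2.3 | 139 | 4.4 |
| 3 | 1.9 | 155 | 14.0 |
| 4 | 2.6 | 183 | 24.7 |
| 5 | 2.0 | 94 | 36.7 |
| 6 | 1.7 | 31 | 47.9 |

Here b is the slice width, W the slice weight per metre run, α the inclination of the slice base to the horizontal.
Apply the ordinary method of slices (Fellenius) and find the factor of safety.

Ordinary method of slices: FS = Σ[c'·Δl_i + (W_i cosα_i)·tanφ'] / Σ W_i sinα_i, with Δl_i = b_i / cosα_i.
Slice 1: Δl = 3.0/cos(-7.5°) = 3.026 m; N'_1 = 74·cos(-7.5°) = 73.4; c'Δl = 18.16; W sinα = -9.7
Slice 2: Δl = 2.3/cos4.4° = 2.307 m; N'_2 = 139·cos4.4° = 138.6; c'Δl = 13.84; W sinα = 10.7
Slice 3: Δl = 1.9/cos14.0° = 1.958 m; N'_3 = 155·cos14.0° = 150.4; c'Δl = 11.75; W sinα = 37.5
Slice 4: Δl = 2.6/cos24.7° = 2.862 m; N'_4 = 183·cos24.7° = 166.3; c'Δl = 17.17; W sinα = 76.5
Slice 5: Δl = 2.0/cos36.7° = 2.494 m; N'_5 = 94·cos36.7° = 75.4; c'Δl = 14.97; W sinα = 56.2
Slice 6: Δl = 1.7/cos47.9° = 2.536 m; N'_6 = 31·cos47.9° = 20.8; c'Δl = 15.21; W sinα = 23.0
Σc'Δl = 91.1 kN/m; ΣN' = 624.8 kN/m; ΣW sinα = 194.2 kN/m
Resisting = 91.1 + 624.8·tan20.9° = 91.1 + 238.6 = 329.7 kN/m
FS = 329.7 / 194.2 = 1.698

FS = 1.70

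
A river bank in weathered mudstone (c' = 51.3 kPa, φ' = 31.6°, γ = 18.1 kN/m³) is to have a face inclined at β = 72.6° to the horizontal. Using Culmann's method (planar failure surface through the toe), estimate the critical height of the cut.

H_c = 37.56 m

Culmann's analysis gives the critical failure plane at α_cr = (β + φ')/2 = (72.6 + 31.6)/2 = 52.1°, and the critical height
H_c = (4c'/γ) · sinβ cosφ' / [1 − cos(β − φ')]
    = (4·51.3/18.1) · sin72.6°·cos31.6° / [1 − cos(41.0°)]
    = 11.337 · 0.9542·0.8517 / [1 − 0.7547]
    = 11.337 · 0.8128 / 0.2453
    = 37.56 m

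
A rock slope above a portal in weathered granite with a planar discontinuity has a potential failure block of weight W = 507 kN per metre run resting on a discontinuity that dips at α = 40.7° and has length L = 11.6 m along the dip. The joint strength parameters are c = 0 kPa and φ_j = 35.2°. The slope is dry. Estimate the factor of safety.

FS = 0.82

Resolving the block weight along and normal to the plane and applying the Mohr–Coulomb strength on the joint:
N' = W cosα = 507·cos40.7° = 384.4 kN/m
Driving force T = W sinα = 507·sin40.7° = 330.6 kN/m
Resisting force R = c·L + N'·tanφ_j = 0·11.6 + 384.4·tan35.2° = 0.0 + 271.1 = 271.1 kN/m
FS = R / T = 271.1 / 330.6 = 0.820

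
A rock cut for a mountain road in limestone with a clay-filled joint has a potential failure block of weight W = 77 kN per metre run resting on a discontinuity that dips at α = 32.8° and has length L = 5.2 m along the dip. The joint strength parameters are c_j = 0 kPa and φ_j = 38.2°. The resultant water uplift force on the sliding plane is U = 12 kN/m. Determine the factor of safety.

FS = 0.99

Resolving the block weight along and normal to the plane and applying the Mohr–Coulomb strength on the joint:
N' = W cosα − U = 77·cos32.8° − 12 = 52.7 kN/m
Driving force T = W sinα = 77·sin32.8° = 41.7 kN/m
Resisting force R = c_j·L + N'·tanφ_j = 0·5.2 + 52.7·tan38.2° = 0.0 + 41.5 = 41.5 kN/m
FS = R / T = 41.5 / 41.7 = 0.995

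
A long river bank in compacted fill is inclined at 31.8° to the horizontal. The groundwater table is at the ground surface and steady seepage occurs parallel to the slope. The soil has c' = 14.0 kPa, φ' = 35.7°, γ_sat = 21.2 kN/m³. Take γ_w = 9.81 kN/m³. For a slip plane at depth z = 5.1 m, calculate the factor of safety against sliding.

With seepage parallel to the slope and the water table at the surface, the effective normal stress on the slip plane uses the buoyant unit weight γ' = γ_sat − γ_w while the driving shear stress uses γ_sat:
FS = [c' + γ' z cos²β tanφ'] / [γ_sat z sinβ cosβ]
γ' = 21.2 − 9.81 = 11.39 kN/m³
Numerator = 14.0 + 11.39·5.1·cos²31.8°·tan35.7° = 14.0 + 11.39·5.1·0.7223·0.7186 = 44.150 kPa
Denominator = 21.2·5.1·sin31.8°·cos31.8° = 21.2·5.1·0.5270·0.8499 = 48.422 kPa
FS = 44.150 / 48.422 = 0.912

FS = 0.91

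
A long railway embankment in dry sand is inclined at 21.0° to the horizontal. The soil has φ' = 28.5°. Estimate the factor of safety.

For a dry cohesionless infinite slope the factor of safety is FS = tanφ' / tanβ.
FS = tan28.5° / tan21.0° = 0.5430 / 0.3839 = 1.414

FS = 1.41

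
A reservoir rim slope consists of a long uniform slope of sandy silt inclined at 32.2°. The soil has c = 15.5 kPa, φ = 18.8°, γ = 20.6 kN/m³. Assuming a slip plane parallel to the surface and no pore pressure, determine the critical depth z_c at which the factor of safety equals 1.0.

z_c = 3.63 m

Setting FS = 1.00 in FS = [c + γz cos²β tanφ] / [γz sinβ cosβ] and solving for z:
z = c / [γ cosβ (FS·sinβ − cosβ·tanφ)]
  = 15.5 / [20.6·cos32.2°·(1.00·sin32.2° − cos32.2°·tan18.8°)]
  = 15.5 / [20.6·0.8462·(1.00·0.5329 − 0.8462·0.3404)]
  = 15.5 / 4.2674 = 3.632 m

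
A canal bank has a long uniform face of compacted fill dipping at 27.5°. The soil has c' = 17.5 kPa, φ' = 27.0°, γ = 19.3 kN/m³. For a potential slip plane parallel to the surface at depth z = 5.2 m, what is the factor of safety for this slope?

For an infinite slope with a slip plane parallel to the surface (no pore pressure): FS = [c' + γz cos²β tanφ'] / [γz sinβ cosβ].
γz = 19.3·5.2 = 100.36 kN/m²
Numerator = 17.5 + 100.36·cos²27.5°·tan27.0° = 17.5 + 100.36·0.7868·0.5095 = 57.733 kPa
Denominator = 100.36·sin27.5°·cos27.5° = 100.36·0.4617·0.8870 = 41.105 kPa
FS = 57.733 / 41.105 = 1.405

FS = 1.40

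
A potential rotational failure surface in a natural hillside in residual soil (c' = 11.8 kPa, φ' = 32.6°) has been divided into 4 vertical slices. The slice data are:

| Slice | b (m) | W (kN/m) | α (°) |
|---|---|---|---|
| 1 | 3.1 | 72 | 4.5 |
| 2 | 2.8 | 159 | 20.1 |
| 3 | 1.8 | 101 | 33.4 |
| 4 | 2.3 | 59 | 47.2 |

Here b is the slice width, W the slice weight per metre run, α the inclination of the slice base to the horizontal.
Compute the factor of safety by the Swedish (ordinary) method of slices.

Ordinary method of slices: FS = Σ[c'·Δl_i + (W_i cosα_i)·tanφ'] / Σ W_i sinα_i, with Δl_i = b_i / cosα_i.
Slice 1: Δl = 3.1/cos4.5° = 3.110 m; N'_1 = 72·cos4.5° = 71.8; c'Δl = 36.69; W sinα = 5.6
Slice 2: Δl = 2.8/cos20.1° = 2.982 m; N'_2 = 159·cos20.1° = 149.3; c'Δl = 35.18; W sinα = 54.6
Slice 3: Δl = 1.8/cos33.4° = 2.156 m; N'_3 = 101·cos33.4° = 84.3; c'Δl = 25.44; W sinα = 55.6
Slice 4: Δl = 2.3/cos47.2° = 3.385 m; N'_4 = 59·cos47.2° = 40.1; c'Δl = 39.94; W sinα = 43.3
Σc'Δl = 137.3 kN/m; ΣN' = 345.5 kN/m; ΣW sinα = 159.2 kN/m
Resisting = 137.3 + 345.5·tan32.6° = 137.3 + 221.0 = 358.2 kN/m
FS = 358.2 / 159.2 = 2.250

FS = 2.25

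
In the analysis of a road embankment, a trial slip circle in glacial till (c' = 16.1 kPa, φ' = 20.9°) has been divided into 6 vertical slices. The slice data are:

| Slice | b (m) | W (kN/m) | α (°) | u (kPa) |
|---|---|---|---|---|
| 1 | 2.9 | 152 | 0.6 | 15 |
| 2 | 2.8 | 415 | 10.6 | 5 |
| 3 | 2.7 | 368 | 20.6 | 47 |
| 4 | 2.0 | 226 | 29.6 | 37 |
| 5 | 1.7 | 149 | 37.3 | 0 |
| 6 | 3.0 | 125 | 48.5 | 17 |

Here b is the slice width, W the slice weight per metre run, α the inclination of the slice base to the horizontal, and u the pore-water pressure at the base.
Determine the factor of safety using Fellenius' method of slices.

FS = 1.28

Ordinary method of slices: FS = Σ[c'·Δl_i + (W_i cosα_i − u_i·Δl_i)·tanφ'] / Σ W_i sinα_i, with Δl_i = b_i / cosα_i.
Slice 1: Δl = 2.9/cos0.6° = 2.900 m; N'_1 = 152·cos0.6° − 15·2.900 = 108.5; c'Δl = 46.69; W sinα = 1.6
Slice 2: Δl = 2.8/cos10.6° = 2.849 m; N'_2 = 415·cos10.6° − 5·2.849 = 393.7; c'Δl = 45.86; W sinα = 76.3
Slice 3: Δl = 2.7/cos20.6° = 2.884 m; N'_3 = 368·cos20.6° − 47·2.884 = 208.9; c'Δl = 46.44; W sinα = 129.5
Slice 4: Δl = 2.0/cos29.6° = 2.300 m; N'_4 = 226·cos29.6° − 37·2.300 = 111.4; c'Δl = 37.03; W sinα = 111.6
Slice 5: Δl = 1.7/cos37.3° = 2.137 m; N'_5 = 149·cos37.3° − 0·2.137 = 118.5; c'Δl = 34.41; W sinα = 90.3
Slice 6: Δl = 3.0/cos48.5° = 4.527 m; N'_6 = 125·cos48.5° − 17·4.527 = 5.9; c'Δl = 72.89; W sinα = 93.6
Σc'Δl = 283.3 kN/m; ΣN' = 946.9 kN/m; ΣW sinα = 503.0 kN/m
Resisting = 283.3 + 946.9·tan20.9° = 283.3 + 361.6 = 644.9 kN/m
FS = 644.9 / 503.0 = 1.282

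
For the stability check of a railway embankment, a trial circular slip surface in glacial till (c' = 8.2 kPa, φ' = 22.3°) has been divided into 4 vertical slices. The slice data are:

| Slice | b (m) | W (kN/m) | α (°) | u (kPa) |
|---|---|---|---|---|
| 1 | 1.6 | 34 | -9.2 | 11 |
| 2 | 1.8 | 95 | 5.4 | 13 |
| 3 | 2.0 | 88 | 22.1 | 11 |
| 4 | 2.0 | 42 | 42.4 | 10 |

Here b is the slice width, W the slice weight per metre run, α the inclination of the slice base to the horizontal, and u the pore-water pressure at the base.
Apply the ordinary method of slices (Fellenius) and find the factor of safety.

FS = 1.99

Ordinary method of slices: FS = Σ[c'·Δl_i + (W_i cosα_i − u_i·Δl_i)·tanφ'] / Σ W_i sinα_i, with Δl_i = b_i / cosα_i.
Slice 1: Δl = 1.6/cos(-9.2°) = 1.621 m; N'_1 = 34·cos(-9.2°) − 11·1.621 = 15.7; c'Δl = 13.29; W sinα = -5.4
Slice 2: Δl = 1.8/cos5.4° = 1.808 m; N'_2 = 95·cos5.4° − 13·1.808 = 71.1; c'Δl = 14.83; W sinα = 8.9
Slice 3: Δl = 2.0/cos22.1° = 2.159 m; N'_3 = 88·cos22.1° − 11·2.159 = 57.8; c'Δl = 17.70; W sinα = 33.1
Slice 4: Δl = 2.0/cos42.4° = 2.708 m; N'_4 = 42·cos42.4° − 10·2.708 = 3.9; c'Δl = 22.21; W sinα = 28.3
Σc'Δl = 68.0 kN/m; ΣN' = 148.5 kN/m; ΣW sinα = 64.9 kN/m
Resisting = 68.0 + 148.5·tan22.3° = 68.0 + 60.9 = 128.9 kN/m
FS = 128.9 / 64.9 = 1.986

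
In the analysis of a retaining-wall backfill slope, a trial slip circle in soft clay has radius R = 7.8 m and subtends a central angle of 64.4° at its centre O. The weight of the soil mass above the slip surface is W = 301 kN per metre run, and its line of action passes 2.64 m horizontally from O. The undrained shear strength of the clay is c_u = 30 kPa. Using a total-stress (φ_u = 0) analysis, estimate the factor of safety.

Taking moments about the centre O, the resisting moment is provided by the undrained shear strength acting along the arc:
Arc length L_a = R·θ = 7.8·(64.4°·π/180) = 7.8·1.1240 = 8.77 m
M_R = c_u·L_a·R = 30·8.77·7.8 = 2051.5 kN·m/m
M_D = W·d = 301·2.64 = 794.6 kN·m/m
FS = M_R / M_D = 2051.5 / 794.6 = 2.582

FS = 2.58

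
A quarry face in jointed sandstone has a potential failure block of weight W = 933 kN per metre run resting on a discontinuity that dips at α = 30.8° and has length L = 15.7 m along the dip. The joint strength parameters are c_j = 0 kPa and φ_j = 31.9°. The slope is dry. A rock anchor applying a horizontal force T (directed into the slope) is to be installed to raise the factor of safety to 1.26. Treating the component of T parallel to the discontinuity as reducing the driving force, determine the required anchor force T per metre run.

Resolving forces along and normal to the sliding plane, with the horizontal anchor force T adding T·sinα to the effective normal force and T·cosα acting up the plane against the driving force:
FS = [c_jL + (W cosα + T sinα) tanφ_j] / [W sinα − T cosα]
Without the anchor: N' = 801.4 kN/m, driving T_d = 477.7 kN/m, resisting R = 0·15.7 + 801.4·tan31.9° = 498.8 kN/m, FS = 1.04.
Setting FS = 1.26 and solving for T:
1.26·(477.7 − T cos30.8°) = 498.8 + T sin30.8°·tan31.9°
T·(sin30.8°·tan31.9° + 1.26·cos30.8°) = 1.26·477.7 − 498.8
T·(0.5120·0.6224 + 1.26·0.8590) = 601.9 − 498.8 = 103.1
T·1.4010 = 103.1
T = 73.6 kN/m

T = 74 kN/m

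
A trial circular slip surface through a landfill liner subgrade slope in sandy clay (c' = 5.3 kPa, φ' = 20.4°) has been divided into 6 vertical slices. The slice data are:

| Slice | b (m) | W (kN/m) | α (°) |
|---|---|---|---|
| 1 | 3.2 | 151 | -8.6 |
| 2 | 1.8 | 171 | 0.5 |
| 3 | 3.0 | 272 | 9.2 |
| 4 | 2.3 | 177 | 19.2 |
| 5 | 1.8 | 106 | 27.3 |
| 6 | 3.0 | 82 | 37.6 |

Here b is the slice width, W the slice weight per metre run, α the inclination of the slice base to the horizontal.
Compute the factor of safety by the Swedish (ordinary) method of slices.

FS = 2.38

Ordinary method of slices: FS = Σ[c'·Δl_i + (W_i cosα_i)·tanφ'] / Σ W_i sinα_i, with Δl_i = b_i / cosα_i.
Slice 1: Δl = 3.2/cos(-8.6°) = 3.236 m; N'_1 = 151·cos(-8.6°) = 149.3; c'Δl = 17.15; W sinα = -22.6
Slice 2: Δl = 1.8/cos0.5° = 1.800 m; N'_2 = 171·cos0.5° = 171.0; c'Δl = 9.54; W sinα = 1.5
Slice 3: Δl = 3.0/cos9.2° = 3.039 m; N'_3 = 272·cos9.2° = 268.5; c'Δl = 16.11; W sinα = 43.5
Slice 4: Δl = 2.3/cos19.2° = 2.435 m; N'_4 = 177·cos19.2° = 167.2; c'Δl = 12.91; W sinα = 58.2
Slice 5: Δl = 1.8/cos27.3° = 2.026 m; N'_5 = 106·cos27.3° = 94.2; c'Δl = 10.74; W sinα = 48.6
Slice 6: Δl = 3.0/cos37.6° = 3.786 m; N'_6 = 82·cos37.6° = 65.0; c'Δl = 20.07; W sinα = 50.0
Σc'Δl = 86.5 kN/m; ΣN' = 915.1 kN/m; ΣW sinα = 179.3 kN/m
Resisting = 86.5 + 915.1·tan20.4° = 86.5 + 340.3 = 426.8 kN/m
FS = 426.8 / 179.3 = 2.381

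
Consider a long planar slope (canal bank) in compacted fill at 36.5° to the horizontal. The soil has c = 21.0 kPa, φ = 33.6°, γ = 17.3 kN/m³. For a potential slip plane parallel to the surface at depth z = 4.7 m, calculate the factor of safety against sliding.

For an infinite slope with a slip plane parallel to the surface (no pore pressure): FS = [c + γz cos²β tanφ] / [γz sinβ cosβ].
γz = 17.3·4.7 = 81.31 kN/m²
Numerator = 21.0 + 81.31·cos²36.5°·tan33.6° = 21.0 + 81.31·0.6462·0.6644 = 55.908 kPa
Denominator = 81.31·sin36.5°·cos36.5° = 81.31·0.5948·0.8039 = 38.879 kPa
FS = 55.908 / 38.879 = 1.438

FS = 1.44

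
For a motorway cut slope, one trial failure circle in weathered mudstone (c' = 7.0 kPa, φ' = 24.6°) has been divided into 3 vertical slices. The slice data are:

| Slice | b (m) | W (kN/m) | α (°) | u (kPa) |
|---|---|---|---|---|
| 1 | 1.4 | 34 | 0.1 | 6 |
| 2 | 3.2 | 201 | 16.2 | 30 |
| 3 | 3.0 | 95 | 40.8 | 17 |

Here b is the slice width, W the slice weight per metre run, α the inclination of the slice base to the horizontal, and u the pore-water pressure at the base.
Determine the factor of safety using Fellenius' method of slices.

FS = 0.99

Ordinary method of slices: FS = Σ[c'·Δl_i + (W_i cosα_i − u_i·Δl_i)·tanφ'] / Σ W_i sinα_i, with Δl_i = b_i / cosα_i.
Slice 1: Δl = 1.4/cos0.1° = 1.400 m; N'_1 = 34·cos0.1° − 6·1.400 = 25.6; c'Δl = 9.80; W sinα = 0.1
Slice 2: Δl = 3.2/cos16.2° = 3.332 m; N'_2 = 201·cos16.2° − 30·3.332 = 93.0; c'Δl = 23.33; W sinα = 56.1
Slice 3: Δl = 3.0/cos40.8° = 3.963 m; N'_3 = 95·cos40.8° − 17·3.963 = 4.5; c'Δl = 27.74; W sinα = 62.1
Σc'Δl = 60.9 kN/m; ΣN' = 123.2 kN/m; ΣW sinα = 118.2 kN/m
Resisting = 60.9 + 123.2·tan24.6° = 60.9 + 56.4 = 117.3 kN/m
FS = 117.3 / 118.2 = 0.992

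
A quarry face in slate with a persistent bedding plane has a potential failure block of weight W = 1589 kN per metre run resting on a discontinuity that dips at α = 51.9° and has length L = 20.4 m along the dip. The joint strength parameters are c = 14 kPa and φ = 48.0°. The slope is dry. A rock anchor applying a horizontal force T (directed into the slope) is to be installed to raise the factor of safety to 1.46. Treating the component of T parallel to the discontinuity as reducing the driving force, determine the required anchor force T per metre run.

Resolving forces along and normal to the sliding plane, with the horizontal anchor force T adding T·sinα to the effective normal force and T·cosα acting up the plane against the driving force:
FS = [cL + (W cosα + T sinα) tanφ] / [W sinα − T cosα]
Without the anchor: N' = 980.5 kN/m, driving T_d = 1250.4 kN/m, resisting R = 14·20.4 + 980.5·tan48.0° = 1374.5 kN/m, FS = 1.10.
Setting FS = 1.46 and solving for T:
1.46·(1250.4 − T cos51.9°) = 1374.5 + T sin51.9°·tan48.0°
T·(sin51.9°·tan48.0° + 1.46·cos51.9°) = 1.46·1250.4 − 1374.5
T·(0.7869·1.1106 + 1.46·0.6170) = 1825.6 − 1374.5 = 451.1
T·1.7749 = 451.1
T = 254.2 kN/m

T = 254 kN/m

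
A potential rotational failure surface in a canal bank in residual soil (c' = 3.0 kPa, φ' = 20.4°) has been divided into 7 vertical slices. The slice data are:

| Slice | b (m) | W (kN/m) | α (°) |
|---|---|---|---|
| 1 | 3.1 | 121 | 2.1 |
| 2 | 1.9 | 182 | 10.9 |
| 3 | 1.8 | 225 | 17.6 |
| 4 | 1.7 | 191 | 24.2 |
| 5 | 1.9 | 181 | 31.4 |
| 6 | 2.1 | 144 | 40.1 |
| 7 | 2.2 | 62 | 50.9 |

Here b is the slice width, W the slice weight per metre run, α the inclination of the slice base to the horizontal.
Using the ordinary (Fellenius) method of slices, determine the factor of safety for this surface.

Ordinary method of slices: FS = Σ[c'·Δl_i + (W_i cosα_i)·tanφ'] / Σ W_i sinα_i, with Δl_i = b_i / cosα_i.
Slice 1: Δl = 3.1/cos2.1° = 3.102 m; N'_1 = 121·cos2.1° = 120.9; c'Δl = 9.31; W sinα = 4.4
Slice 2: Δl = 1.9/cos10.9° = 1.935 m; N'_2 = 182·cos10.9° = 178.7; c'Δl = 5.80; W sinα = 34.4
Slice 3: Δl = 1.8/cos17.6° = 1.888 m; N'_3 = 225·cos17.6° = 214.5; c'Δl = 5.67; W sinα = 68.0
Slice 4: Δl = 1.7/cos24.2° = 1.864 m; N'_4 = 191·cos24.2° = 174.2; c'Δl = 5.59; W sinα = 78.3
Slice 5: Δl = 1.9/cos31.4° = 2.226 m; N'_5 = 181·cos31.4° = 154.5; c'Δl = 6.68; W sinα = 94.3
Slice 6: Δl = 2.1/cos40.1° = 2.745 m; N'_6 = 144·cos40.1° = 110.1; c'Δl = 8.24; W sinα = 92.8
Slice 7: Δl = 2.2/cos50.9° = 3.488 m; N'_7 = 62·cos50.9° = 39.1; c'Δl = 10.46; W sinα = 48.1
Σc'Δl = 51.7 kN/m; ΣN' = 992.1 kN/m; ΣW sinα = 420.3 kN/m
Resisting = 51.7 + 992.1·tan20.4° = 51.7 + 368.9 = 420.7 kN/m
FS = 420.7 / 420.3 = 1.001

FS = 1.00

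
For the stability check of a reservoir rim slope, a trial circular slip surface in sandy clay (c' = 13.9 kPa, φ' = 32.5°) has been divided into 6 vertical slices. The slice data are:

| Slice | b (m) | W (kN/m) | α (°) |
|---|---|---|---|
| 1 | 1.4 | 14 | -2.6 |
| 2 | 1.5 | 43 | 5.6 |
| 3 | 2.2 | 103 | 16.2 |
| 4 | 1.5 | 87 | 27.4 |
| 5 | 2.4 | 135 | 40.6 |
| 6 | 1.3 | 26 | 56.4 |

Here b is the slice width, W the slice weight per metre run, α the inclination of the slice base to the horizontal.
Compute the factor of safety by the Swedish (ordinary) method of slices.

FS = 2.17

Ordinary method of slices: FS = Σ[c'·Δl_i + (W_i cosα_i)·tanφ'] / Σ W_i sinα_i, with Δl_i = b_i / cosα_i.
Slice 1: Δl = 1.4/cos(-2.6°) = 1.401 m; N'_1 = 14·cos(-2.6°) = 14.0; c'Δl = 19.48; W sinα = -0.6
Slice 2: Δl = 1.5/cos5.6° = 1.507 m; N'_2 = 43·cos5.6° = 42.8; c'Δl = 20.95; W sinα = 4.2
Slice 3: Δl = 2.2/cos16.2° = 2.291 m; N'_3 = 103·cos16.2° = 98.9; c'Δl = 31.84; W sinα = 28.7
Slice 4: Δl = 1.5/cos27.4° = 1.690 m; N'_4 = 87·cos27.4° = 77.2; c'Δl = 23.48; W sinα = 40.0
Slice 5: Δl = 2.4/cos40.6° = 3.161 m; N'_5 = 135·cos40.6° = 102.5; c'Δl = 43.94; W sinα = 87.9
Slice 6: Δl = 1.3/cos56.4° = 2.349 m; N'_6 = 26·cos56.4° = 14.4; c'Δl = 32.65; W sinα = 21.7
Σc'Δl = 172.3 kN/m; ΣN' = 349.8 kN/m; ΣW sinα = 181.8 kN/m
Resisting = 172.3 + 349.8·tan32.5° = 172.3 + 222.9 = 395.2 kN/m
FS = 395.2 / 181.8 = 2.173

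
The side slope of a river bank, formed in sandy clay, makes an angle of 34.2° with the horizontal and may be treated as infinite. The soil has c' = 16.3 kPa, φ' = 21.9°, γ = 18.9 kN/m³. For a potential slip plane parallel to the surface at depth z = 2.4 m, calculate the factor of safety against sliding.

FS = 1.36

For an infinite slope with a slip plane parallel to the surface (no pore pressure): FS = [c' + γz cos²β tanφ'] / [γz sinβ cosβ].
γz = 18.9·2.4 = 45.36 kN/m²
Numerator = 16.3 + 45.36·cos²34.2°·tan21.9° = 16.3 + 45.36·0.6841·0.4020 = 28.774 kPa
Denominator = 45.36·sin34.2°·cos34.2° = 45.36·0.5621·0.8271 = 21.087 kPa
FS = 28.774 / 21.087 = 1.364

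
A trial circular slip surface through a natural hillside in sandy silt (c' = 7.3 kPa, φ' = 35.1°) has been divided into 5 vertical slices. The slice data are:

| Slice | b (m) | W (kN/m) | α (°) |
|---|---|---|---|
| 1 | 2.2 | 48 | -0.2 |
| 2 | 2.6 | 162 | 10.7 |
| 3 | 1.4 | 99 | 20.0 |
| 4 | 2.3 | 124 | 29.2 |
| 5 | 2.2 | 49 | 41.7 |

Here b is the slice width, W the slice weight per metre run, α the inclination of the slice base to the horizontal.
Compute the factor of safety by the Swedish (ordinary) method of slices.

Ordinary method of slices: FS = Σ[c'·Δl_i + (W_i cosα_i)·tanφ'] / Σ W_i sinα_i, with Δl_i = b_i / cosα_i.
Slice 1: Δl = 2.2/cos(-0.2°) = 2.200 m; N'_1 = 48·cos(-0.2°) = 48.0; c'Δl = 16.06; W sinα = -0.2
Slice 2: Δl = 2.6/cos10.7° = 2.646 m; N'_2 = 162·cos10.7° = 159.2; c'Δl = 19.32; W sinα = 30.1
Slice 3: Δl = 1.4/cos20.0° = 1.490 m; N'_3 = 99·cos20.0° = 93.0; c'Δl = 10.88; W sinα = 33.9
Slice 4: Δl = 2.3/cos29.2° = 2.635 m; N'_4 = 124·cos29.2° = 108.2; c'Δl = 19.23; W sinα = 60.5
Slice 5: Δl = 2.2/cos41.7° = 2.947 m; N'_5 = 49·cos41.7° = 36.6; c'Δl = 21.51; W sinα = 32.6
Σc'Δl = 87.0 kN/m; ΣN' = 445.0 kN/m; ΣW sinα = 156.9 kN/m
Resisting = 87.0 + 445.0·tan35.1° = 87.0 + 312.8 = 399.8 kN/m
FS = 399.8 / 156.9 = 2.549

FS = 2.55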